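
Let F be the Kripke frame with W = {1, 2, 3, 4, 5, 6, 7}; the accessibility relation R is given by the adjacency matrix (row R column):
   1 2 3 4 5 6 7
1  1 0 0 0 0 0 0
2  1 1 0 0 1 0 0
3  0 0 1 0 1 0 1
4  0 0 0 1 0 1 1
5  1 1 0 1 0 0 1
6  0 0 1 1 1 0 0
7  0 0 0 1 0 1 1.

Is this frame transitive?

No

Transitive: no — 2 R 5 and 5 R 4, but not 2 R 4.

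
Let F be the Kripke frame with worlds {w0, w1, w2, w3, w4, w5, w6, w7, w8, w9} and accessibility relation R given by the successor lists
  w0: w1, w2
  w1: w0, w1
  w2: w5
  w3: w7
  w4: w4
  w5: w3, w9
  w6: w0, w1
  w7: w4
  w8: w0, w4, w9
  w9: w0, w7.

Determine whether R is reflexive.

Reflexive: no — w0 is not related to itself.

No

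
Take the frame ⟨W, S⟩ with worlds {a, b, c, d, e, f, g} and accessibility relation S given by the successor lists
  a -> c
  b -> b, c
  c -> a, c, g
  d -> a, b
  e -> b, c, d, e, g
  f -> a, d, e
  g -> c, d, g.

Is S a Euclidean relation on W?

No

Euclidean: no — c S a and c S g, but not a S g.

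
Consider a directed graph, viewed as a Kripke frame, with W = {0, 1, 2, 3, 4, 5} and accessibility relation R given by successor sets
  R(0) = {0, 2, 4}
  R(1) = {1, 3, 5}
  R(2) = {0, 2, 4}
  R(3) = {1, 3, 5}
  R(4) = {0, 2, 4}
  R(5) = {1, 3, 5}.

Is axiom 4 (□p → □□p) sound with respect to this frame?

Yes

Axiom 4 corresponds to the accessibility relation being transitive.
Transitive: yes — every two-step R-path is closed by a direct edge.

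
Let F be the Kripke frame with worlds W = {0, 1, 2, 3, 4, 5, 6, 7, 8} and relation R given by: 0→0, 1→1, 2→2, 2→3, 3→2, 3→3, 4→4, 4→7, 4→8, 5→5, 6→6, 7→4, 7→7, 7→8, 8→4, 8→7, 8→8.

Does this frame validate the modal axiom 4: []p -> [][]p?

Axiom 4 corresponds to the accessibility relation being transitive.
Transitive: yes — every two-step R-path is closed by a direct edge.

Yes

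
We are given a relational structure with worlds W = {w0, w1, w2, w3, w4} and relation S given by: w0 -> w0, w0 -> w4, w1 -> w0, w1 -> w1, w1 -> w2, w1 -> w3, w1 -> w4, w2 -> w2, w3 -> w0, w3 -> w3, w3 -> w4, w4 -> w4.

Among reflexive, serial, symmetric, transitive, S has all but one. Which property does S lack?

Reflexive: yes — every world is S-related to itself.
Serial: yes — every world has a successor (e.g. w0 S w0).
Symmetric: no — w0 S w4 but not w4 S w0.
Transitive: yes — every two-step S-path is closed by a direct edge.
Only symmetric fails.

symmetric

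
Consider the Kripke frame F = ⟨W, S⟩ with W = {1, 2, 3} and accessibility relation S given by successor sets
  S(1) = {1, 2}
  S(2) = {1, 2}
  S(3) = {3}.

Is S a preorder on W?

Reflexive: yes — every world is S-related to itself.
Transitive: yes — every two-step S-path is closed by a direct edge.
So S is a preorder.

Yes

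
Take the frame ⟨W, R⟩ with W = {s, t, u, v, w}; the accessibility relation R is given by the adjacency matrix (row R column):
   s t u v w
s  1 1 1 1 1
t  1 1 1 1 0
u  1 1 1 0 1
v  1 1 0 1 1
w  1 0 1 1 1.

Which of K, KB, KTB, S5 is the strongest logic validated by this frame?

KTB

Symmetric (axiom B): yes — every pair in R has its reverse in R.
Reflexive (axiom T): yes — every world is R-related to itself.
Euclidean (axiom 5): no — s R t and s R w, but not t R w.
So F validates K, KB, KTB; S5 would additionally require R to be Euclidean. The strongest is KTB.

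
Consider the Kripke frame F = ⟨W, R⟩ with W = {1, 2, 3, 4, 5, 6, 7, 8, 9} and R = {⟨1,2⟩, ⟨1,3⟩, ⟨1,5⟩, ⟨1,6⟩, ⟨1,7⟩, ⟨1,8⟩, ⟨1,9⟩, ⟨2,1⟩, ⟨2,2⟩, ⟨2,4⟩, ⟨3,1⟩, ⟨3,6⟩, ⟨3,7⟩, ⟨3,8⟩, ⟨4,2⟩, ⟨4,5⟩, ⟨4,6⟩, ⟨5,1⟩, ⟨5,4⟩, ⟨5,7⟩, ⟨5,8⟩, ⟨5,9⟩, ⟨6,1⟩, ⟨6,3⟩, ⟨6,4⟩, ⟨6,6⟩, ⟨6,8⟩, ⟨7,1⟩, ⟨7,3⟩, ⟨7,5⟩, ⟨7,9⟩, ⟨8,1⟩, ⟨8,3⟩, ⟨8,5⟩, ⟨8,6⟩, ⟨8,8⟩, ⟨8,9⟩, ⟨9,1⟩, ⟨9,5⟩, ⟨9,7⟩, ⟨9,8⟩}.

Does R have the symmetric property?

Symmetric: yes — every pair in R has its reverse in R.

Yes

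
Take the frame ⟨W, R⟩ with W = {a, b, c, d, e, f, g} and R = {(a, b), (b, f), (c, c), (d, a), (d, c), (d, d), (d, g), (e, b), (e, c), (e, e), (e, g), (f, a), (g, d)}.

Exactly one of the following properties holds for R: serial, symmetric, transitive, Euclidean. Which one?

Serial: yes — every world has a successor (e.g. a R b).
Symmetric: no — a R b but not b R a.
Transitive: no — a R b and b R f, but not a R f.
Euclidean: no — d R a and d R c, but not a R c.
Only serial holds.

serial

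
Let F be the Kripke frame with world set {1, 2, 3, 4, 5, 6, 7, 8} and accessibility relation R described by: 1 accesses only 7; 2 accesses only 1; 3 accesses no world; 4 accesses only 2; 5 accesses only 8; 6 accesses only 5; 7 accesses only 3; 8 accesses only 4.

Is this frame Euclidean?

No

Euclidean: no — 1 R 7 and 1 R 7, but not 7 R 7.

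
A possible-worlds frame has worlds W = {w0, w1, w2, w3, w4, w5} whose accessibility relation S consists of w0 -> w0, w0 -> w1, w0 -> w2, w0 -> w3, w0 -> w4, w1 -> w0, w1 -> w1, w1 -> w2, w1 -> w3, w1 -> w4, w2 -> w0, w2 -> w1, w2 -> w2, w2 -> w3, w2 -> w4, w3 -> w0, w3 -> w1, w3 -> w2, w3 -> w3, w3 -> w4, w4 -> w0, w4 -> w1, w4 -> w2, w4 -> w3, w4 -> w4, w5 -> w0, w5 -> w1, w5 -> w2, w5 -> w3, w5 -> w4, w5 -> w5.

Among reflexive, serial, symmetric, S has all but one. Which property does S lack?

Reflexive: yes — every world is S-related to itself.
Serial: yes — every world has a successor (e.g. w0 S w0).
Symmetric: no — w5 S w0 but not w0 S w5.
Only symmetric fails.

symmetric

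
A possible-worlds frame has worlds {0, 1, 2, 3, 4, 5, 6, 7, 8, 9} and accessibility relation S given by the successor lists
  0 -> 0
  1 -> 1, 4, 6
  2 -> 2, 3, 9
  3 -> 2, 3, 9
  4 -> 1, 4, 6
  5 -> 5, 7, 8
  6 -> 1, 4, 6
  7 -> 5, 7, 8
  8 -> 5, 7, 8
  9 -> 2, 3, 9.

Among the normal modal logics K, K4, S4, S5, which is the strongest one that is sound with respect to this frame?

Transitive (axiom 4): yes — every two-step S-path is closed by a direct edge.
Reflexive (axiom T): yes — every world is S-related to itself.
Euclidean (axiom 5): yes — any two successors of a common world are S-related.
So F validates K, K4, S4, S5. The strongest is S5.

S5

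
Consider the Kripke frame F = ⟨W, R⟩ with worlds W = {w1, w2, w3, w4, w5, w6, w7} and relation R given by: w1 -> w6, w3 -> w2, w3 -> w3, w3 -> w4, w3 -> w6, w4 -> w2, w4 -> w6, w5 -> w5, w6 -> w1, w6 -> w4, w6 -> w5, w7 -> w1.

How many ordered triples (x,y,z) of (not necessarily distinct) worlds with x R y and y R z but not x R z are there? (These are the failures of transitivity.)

12

Enumerating: (w1,w6,w1), (w1,w6,w4), (w1,w6,w5), (w3,w6,w1), (w3,w6,w5), (w4,w6,w1), (w4,w6,w4), (w4,w6,w5), (w6,w1,w6), (w6,w4,w2), (w6,w4,w6), (w7,w1,w6).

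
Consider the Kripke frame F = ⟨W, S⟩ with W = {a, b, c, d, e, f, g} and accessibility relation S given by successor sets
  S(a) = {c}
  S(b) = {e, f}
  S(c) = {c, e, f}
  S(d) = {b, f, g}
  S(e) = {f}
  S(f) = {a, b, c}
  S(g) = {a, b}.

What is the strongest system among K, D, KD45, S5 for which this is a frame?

D

Serial (axiom D): yes — every world has a successor (e.g. a S c).
Euclidean (axiom 5): no — b S f and b S e, but not f S e.
Transitive (axiom 4): no — a S c and c S e, but not a S e.
Reflexive (axiom T): no — a is not related to itself.
So F validates K, D; KD45 would additionally require S to be Euclidean and transitive. The strongest is D.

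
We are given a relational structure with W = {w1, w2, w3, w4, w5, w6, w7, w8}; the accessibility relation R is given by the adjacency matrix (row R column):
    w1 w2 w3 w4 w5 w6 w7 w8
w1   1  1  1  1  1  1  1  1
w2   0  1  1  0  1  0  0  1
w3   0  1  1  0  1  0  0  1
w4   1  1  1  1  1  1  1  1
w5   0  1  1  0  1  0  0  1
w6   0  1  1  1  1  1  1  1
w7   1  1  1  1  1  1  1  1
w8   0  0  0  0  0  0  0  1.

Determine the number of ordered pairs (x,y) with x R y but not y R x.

Enumerating: (w1,w2), (w1,w3), (w1,w5), (w1,w6), (w1,w8), (w2,w8), (w3,w8), (w4,w2), (w4,w3), (w4,w5), (w4,w8), (w5,w8), … and 8 more.
Total: 20.

20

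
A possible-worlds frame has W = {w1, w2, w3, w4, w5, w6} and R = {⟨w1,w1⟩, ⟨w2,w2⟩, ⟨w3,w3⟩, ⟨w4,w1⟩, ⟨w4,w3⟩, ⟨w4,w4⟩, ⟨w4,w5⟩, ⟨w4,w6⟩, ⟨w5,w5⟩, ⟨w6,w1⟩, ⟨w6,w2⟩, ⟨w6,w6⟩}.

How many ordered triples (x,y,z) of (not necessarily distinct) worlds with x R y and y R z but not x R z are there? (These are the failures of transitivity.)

1

Enumerating: (w4,w6,w2).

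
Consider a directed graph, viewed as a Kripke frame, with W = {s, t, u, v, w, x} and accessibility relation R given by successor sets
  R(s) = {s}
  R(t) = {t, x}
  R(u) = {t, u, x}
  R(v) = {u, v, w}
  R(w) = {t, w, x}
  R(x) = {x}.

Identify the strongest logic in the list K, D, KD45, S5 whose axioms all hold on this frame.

Serial (axiom D): yes — every world has a successor (e.g. s R s).
Euclidean (axiom 5): no — u R x and u R t, but not x R t.
Transitive (axiom 4): no — v R u and u R t, but not v R t.
Reflexive (axiom T): yes — every world is R-related to itself.
So F validates K, D; KD45 would additionally require R to be Euclidean and transitive. The strongest is D.

D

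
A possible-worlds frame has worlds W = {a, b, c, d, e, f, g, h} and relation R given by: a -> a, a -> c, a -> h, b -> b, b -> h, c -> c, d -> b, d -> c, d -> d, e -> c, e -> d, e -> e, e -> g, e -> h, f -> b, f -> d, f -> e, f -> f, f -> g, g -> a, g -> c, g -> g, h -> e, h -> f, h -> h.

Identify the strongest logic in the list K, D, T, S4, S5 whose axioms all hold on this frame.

Serial (axiom D): yes — every world has a successor (e.g. a R a).
Reflexive (axiom T): yes — every world is R-related to itself.
Transitive (axiom 4): no — a R h and h R e, but not a R e.
Euclidean (axiom 5): no — a R c and a R h, but not c R h.
So F validates K, D, T; S4 would additionally require R to be transitive. The strongest is T.

T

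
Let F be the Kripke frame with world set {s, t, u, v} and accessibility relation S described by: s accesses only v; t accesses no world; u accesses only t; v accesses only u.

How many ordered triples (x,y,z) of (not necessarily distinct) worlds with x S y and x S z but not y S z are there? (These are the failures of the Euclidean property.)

Enumerating: (s,v,v), (u,t,t), (v,u,u).

3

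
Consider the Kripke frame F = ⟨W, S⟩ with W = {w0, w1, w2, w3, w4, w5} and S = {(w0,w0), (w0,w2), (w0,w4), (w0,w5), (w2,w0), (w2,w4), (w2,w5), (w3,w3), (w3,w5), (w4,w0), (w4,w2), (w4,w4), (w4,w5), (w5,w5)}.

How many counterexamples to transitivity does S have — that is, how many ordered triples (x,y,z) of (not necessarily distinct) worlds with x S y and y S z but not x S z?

2

Enumerating: (w2,w0,w2), (w2,w4,w2).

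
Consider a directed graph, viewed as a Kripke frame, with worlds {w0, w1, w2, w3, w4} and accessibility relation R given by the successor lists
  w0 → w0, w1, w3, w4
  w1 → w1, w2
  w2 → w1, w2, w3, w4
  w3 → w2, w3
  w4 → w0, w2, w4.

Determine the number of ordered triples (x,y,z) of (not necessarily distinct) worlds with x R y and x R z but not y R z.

16

Enumerating: (w0,w1,w0), (w0,w1,w3), (w0,w1,w4), (w0,w3,w0), (w0,w3,w1), (w0,w3,w4), (w0,w4,w1), (w0,w4,w3), (w2,w1,w3), (w2,w1,w4), (w2,w3,w1), (w2,w3,w4), (w2,w4,w1), (w2,w4,w3), (w4,w0,w2), (w4,w2,w0).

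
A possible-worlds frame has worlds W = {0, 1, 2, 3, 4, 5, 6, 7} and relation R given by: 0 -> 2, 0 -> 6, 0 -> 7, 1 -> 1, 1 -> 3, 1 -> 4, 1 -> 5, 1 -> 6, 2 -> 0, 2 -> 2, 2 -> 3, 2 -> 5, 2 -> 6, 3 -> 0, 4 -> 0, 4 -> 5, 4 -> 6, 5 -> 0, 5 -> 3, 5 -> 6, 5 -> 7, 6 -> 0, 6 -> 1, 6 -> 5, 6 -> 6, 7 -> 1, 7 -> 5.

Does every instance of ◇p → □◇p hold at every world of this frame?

By correspondence theory, 5 is valid on a frame iff R is Euclidean.
Euclidean: no — 0 R 2 and 0 R 7, but not 2 R 7.

No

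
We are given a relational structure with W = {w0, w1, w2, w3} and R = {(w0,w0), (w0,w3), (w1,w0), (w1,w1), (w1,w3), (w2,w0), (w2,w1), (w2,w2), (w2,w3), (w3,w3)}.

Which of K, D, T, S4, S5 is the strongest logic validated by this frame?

Serial (axiom D): yes — every world has a successor (e.g. w0 R w0).
Reflexive (axiom T): yes — every world is R-related to itself.
Transitive (axiom 4): yes — every two-step R-path is closed by a direct edge.
Euclidean (axiom 5): no — w1 R w3 and w1 R w0, but not w3 R w0.
So F validates K, D, T, S4; S5 would additionally require R to be Euclidean. The strongest is S4.

S4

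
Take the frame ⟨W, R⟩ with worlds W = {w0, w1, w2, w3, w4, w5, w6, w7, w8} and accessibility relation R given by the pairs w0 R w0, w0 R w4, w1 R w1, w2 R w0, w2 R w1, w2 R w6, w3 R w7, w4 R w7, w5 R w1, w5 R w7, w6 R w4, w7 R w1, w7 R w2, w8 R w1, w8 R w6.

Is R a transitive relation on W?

No

Transitive: no — w0 R w4 and w4 R w7, but not w0 R w7.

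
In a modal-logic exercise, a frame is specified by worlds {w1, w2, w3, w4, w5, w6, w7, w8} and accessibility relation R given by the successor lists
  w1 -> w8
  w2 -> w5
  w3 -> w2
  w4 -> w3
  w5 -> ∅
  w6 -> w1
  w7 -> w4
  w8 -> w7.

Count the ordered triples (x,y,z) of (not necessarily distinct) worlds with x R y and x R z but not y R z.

Enumerating: (w1,w8,w8), (w2,w5,w5), (w3,w2,w2), (w4,w3,w3), (w6,w1,w1), (w7,w4,w4), (w8,w7,w7).

7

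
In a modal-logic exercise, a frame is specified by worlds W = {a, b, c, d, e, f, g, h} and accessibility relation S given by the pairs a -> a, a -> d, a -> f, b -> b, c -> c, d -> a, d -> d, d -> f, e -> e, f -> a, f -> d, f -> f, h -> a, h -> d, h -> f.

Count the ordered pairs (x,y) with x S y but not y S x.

3

Enumerating: (h,a), (h,d), (h,f).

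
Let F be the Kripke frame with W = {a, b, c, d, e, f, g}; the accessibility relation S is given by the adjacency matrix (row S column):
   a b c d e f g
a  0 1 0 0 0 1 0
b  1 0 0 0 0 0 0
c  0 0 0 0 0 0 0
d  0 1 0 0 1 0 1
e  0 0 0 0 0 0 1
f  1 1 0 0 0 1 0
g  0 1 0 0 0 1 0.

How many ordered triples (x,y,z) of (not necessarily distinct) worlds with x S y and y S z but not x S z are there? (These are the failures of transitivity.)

Enumerating: (a,b,a), (a,f,a), (b,a,b), (b,a,f), (d,b,a), (d,g,f), (e,g,b), (e,g,f), (g,b,a), (g,f,a).

10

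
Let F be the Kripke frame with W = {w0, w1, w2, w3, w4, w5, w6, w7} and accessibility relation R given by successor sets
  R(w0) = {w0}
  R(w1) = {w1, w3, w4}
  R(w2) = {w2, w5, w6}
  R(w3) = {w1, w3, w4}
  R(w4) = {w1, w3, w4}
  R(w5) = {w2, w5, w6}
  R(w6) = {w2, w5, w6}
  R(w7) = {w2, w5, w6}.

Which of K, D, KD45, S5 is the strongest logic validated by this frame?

KD45

Serial (axiom D): yes — every world has a successor (e.g. w0 R w0).
Euclidean (axiom 5): yes — any two successors of a common world are R-related.
Transitive (axiom 4): yes — every two-step R-path is closed by a direct edge.
Reflexive (axiom T): no — w7 is not related to itself.
So F validates K, D, KD45; S5 would additionally require R to be reflexive. The strongest is KD45.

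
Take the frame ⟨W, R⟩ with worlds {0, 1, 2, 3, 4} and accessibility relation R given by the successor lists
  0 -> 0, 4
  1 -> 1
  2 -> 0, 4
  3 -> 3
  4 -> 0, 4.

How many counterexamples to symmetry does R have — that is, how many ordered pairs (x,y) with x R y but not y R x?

Enumerating: (2,0), (2,4).

2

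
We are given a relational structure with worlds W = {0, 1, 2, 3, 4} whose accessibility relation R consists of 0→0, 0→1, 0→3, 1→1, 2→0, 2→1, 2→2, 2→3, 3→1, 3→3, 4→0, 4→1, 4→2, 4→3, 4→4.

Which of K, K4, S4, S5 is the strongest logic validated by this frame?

Transitive (axiom 4): yes — every two-step R-path is closed by a direct edge.
Reflexive (axiom T): yes — every world is R-related to itself.
Euclidean (axiom 5): no — 0 R 1 and 0 R 3, but not 1 R 3.
So F validates K, K4, S4; S5 would additionally require R to be Euclidean. The strongest is S4.

S4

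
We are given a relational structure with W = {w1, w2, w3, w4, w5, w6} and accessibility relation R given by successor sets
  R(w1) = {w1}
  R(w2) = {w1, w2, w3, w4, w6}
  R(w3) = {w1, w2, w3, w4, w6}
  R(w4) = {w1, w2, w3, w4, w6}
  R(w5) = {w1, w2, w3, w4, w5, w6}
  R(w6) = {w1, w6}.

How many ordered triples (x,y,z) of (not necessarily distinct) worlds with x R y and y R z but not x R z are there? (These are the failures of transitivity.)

R is transitive; there are no such tuples.

0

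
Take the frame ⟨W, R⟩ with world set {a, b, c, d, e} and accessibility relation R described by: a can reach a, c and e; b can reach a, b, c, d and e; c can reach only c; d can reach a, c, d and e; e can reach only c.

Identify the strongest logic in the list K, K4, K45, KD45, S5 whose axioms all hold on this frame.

Transitive (axiom 4): yes — every two-step R-path is closed by a direct edge.
Euclidean (axiom 5): no — a R c and a R e, but not c R e.
Serial (axiom D): yes — every world has a successor (e.g. a R a).
Reflexive (axiom T): no — e is not related to itself.
So F validates K, K4; K45 would additionally require R to be Euclidean. The strongest is K4.

K4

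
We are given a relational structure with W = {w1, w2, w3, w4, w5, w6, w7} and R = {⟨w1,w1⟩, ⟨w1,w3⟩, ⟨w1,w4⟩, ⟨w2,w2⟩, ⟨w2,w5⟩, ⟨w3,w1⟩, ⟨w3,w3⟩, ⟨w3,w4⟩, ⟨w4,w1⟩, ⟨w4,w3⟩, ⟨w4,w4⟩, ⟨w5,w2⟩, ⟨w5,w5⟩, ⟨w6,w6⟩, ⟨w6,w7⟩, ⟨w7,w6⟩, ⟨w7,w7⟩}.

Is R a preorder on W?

Yes

Reflexive: yes — every world is R-related to itself.
Transitive: yes — every two-step R-path is closed by a direct edge.
So R is a preorder.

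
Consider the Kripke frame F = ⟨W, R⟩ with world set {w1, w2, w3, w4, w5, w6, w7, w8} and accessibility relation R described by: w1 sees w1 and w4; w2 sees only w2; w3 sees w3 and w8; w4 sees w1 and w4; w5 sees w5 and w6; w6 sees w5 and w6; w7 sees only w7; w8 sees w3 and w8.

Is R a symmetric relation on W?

Symmetric: yes — every pair in R has its reverse in R.

Yes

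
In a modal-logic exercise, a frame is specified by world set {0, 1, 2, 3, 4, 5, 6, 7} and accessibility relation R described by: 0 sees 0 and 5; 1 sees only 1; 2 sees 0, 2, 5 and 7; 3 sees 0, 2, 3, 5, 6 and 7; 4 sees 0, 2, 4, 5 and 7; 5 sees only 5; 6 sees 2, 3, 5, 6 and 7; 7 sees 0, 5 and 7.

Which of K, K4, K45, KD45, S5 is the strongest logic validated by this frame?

Transitive (axiom 4): no — 6 R 2 and 2 R 0, but not 6 R 0.
Euclidean (axiom 5): no — 2 R 0 and 2 R 7, but not 0 R 7.
Serial (axiom D): yes — every world has a successor (e.g. 0 R 0).
Reflexive (axiom T): yes — every world is R-related to itself.
So F validates K; K4 would additionally require R to be transitive. The strongest is K.

K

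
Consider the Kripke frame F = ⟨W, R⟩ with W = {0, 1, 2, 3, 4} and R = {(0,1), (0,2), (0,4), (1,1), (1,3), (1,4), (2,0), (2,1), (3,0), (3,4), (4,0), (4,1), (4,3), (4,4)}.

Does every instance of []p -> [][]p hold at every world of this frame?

No

Axiom 4 corresponds to the accessibility relation being transitive.
Transitive: no — 0 R 1 and 1 R 3, but not 0 R 3.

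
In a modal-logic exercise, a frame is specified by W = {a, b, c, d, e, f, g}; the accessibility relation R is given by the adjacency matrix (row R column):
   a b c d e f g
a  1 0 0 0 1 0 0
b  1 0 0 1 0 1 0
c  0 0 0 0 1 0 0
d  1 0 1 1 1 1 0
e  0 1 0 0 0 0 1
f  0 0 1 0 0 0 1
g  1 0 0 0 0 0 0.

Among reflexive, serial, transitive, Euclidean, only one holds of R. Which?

serial

Reflexive: no — b is not related to itself.
Serial: yes — every world has a successor (e.g. a R a).
Transitive: no — a R e and e R b, but not a R b.
Euclidean: no — b R a and b R d, but not a R d.
Only serial holds.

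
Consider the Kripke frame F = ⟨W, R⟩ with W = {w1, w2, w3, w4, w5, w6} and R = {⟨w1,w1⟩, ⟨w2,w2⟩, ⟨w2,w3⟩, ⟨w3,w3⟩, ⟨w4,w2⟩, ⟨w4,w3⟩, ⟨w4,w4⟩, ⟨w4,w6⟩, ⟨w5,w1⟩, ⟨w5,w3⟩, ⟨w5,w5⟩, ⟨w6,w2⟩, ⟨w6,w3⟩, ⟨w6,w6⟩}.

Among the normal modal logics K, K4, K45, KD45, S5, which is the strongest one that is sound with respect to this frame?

Transitive (axiom 4): yes — every two-step R-path is closed by a direct edge.
Euclidean (axiom 5): no — w4 R w2 and w4 R w6, but not w2 R w6.
Serial (axiom D): yes — every world has a successor (e.g. w1 R w1).
Reflexive (axiom T): yes — every world is R-related to itself.
So F validates K, K4; K45 would additionally require R to be Euclidean. The strongest is K4.

K4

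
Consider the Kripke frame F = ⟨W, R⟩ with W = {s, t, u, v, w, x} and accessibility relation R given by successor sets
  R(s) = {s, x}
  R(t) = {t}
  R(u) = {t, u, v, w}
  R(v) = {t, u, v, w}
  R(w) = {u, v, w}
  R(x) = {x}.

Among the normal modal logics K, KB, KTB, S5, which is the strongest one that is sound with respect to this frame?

Symmetric (axiom B): no — s R x but not x R s.
Reflexive (axiom T): yes — every world is R-related to itself.
Euclidean (axiom 5): no — u R t and u R v, but not t R v.
So F validates K; KB would additionally require R to be symmetric. The strongest is K.

K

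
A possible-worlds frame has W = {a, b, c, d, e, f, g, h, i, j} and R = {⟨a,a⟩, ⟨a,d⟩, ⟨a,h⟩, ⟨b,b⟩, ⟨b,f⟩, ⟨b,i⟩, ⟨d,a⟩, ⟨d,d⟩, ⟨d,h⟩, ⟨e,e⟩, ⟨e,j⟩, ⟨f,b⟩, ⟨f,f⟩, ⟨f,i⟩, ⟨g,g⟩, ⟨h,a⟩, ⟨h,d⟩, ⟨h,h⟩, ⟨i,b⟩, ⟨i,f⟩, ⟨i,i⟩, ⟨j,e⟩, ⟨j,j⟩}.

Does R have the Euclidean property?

Euclidean: yes — any two successors of a common world are R-related.

Yes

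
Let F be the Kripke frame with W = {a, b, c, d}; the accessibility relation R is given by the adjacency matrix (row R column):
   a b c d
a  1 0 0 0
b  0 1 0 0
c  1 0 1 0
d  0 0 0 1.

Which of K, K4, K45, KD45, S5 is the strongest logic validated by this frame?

Transitive (axiom 4): yes — every two-step R-path is closed by a direct edge.
Euclidean (axiom 5): no — c R a and c R c, but not a R c.
Serial (axiom D): yes — every world has a successor (e.g. a R a).
Reflexive (axiom T): yes — every world is R-related to itself.
So F validates K, K4; K45 would additionally require R to be Euclidean. The strongest is K4.

K4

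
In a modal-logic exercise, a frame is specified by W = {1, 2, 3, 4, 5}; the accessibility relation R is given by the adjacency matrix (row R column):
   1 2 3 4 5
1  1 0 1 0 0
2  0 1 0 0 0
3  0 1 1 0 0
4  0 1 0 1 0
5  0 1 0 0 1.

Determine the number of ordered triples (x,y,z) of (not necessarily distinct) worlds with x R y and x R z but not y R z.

Enumerating: (1,3,1), (3,2,3), (4,2,4), (5,2,5).

4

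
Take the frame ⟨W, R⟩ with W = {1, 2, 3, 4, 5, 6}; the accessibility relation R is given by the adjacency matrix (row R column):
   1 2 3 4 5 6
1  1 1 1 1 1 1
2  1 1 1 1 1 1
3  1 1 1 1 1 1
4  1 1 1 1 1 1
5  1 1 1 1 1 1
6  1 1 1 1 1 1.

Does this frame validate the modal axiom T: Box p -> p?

By correspondence theory, T is valid on a frame iff R is reflexive.
Reflexive: yes — every world is R-related to itself.

Yes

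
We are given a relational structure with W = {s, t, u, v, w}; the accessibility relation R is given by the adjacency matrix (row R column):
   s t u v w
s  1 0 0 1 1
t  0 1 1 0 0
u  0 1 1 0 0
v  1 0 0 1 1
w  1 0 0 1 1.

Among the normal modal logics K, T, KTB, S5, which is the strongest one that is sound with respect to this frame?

S5

Reflexive (axiom T): yes — every world is R-related to itself.
Symmetric (axiom B): yes — every pair in R has its reverse in R.
Euclidean (axiom 5): yes — any two successors of a common world are R-related.
So F validates K, T, KTB, S5. The strongest is S5.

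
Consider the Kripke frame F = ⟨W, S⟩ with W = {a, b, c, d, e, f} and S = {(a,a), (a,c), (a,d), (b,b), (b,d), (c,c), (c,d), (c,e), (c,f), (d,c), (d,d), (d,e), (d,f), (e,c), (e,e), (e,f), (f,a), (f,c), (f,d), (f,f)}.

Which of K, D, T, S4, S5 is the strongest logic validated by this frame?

Serial (axiom D): yes — every world has a successor (e.g. a S a).
Reflexive (axiom T): yes — every world is S-related to itself.
Transitive (axiom 4): no — a S c and c S e, but not a S e.
Euclidean (axiom 5): no — c S e and c S d, but not e S d.
So F validates K, D, T; S4 would additionally require S to be transitive. The strongest is T.

T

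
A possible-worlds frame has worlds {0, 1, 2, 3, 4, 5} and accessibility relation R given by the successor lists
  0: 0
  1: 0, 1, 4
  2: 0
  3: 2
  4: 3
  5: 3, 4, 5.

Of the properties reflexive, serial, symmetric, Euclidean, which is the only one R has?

serial

Reflexive: no — 2 is not related to itself.
Serial: yes — every world has a successor (e.g. 0 R 0).
Symmetric: no — 1 R 0 but not 0 R 1.
Euclidean: no — 1 R 0 and 1 R 4, but not 0 R 4.
Only serial holds.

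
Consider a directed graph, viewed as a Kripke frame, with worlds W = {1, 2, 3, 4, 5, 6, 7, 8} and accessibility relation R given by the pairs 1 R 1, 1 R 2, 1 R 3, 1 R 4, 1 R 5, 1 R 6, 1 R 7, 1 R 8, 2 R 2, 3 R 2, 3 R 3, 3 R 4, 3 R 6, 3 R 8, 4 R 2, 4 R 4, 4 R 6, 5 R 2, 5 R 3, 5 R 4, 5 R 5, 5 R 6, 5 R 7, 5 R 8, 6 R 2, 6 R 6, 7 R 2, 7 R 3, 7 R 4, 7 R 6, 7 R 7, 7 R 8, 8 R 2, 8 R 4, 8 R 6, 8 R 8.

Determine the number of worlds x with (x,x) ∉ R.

0

R is reflexive; there are no such worlds.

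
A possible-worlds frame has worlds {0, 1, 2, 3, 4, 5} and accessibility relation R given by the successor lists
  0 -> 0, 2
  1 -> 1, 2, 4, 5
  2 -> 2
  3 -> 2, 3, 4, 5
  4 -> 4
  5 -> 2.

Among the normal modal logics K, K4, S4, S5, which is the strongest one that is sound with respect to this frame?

K4

Transitive (axiom 4): yes — every two-step R-path is closed by a direct edge.
Reflexive (axiom T): no — 5 is not related to itself.
Euclidean (axiom 5): no — 1 R 2 and 1 R 4, but not 2 R 4.
So F validates K, K4; S4 would additionally require R to be reflexive. The strongest is K4.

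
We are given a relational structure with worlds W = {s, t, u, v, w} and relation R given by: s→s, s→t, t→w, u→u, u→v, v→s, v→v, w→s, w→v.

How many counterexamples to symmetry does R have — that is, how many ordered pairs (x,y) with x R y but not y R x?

Enumerating: (s,t), (t,w), (u,v), (v,s), (w,s), (w,v).

6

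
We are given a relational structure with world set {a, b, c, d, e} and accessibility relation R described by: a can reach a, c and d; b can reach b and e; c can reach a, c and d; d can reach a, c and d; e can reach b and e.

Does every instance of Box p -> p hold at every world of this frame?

Yes

By correspondence theory, T is valid on a frame iff R is reflexive.
Reflexive: yes — every world is R-related to itself.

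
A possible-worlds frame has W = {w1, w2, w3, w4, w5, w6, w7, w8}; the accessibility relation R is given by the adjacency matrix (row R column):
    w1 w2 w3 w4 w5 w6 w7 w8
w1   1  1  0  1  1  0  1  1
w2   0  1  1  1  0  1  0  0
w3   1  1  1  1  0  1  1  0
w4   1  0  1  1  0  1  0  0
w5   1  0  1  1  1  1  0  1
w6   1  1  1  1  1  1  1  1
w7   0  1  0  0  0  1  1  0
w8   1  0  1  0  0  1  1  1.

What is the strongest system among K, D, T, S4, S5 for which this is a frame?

Serial (axiom D): yes — every world has a successor (e.g. w1 R w1).
Reflexive (axiom T): yes — every world is R-related to itself.
Transitive (axiom 4): no — w1 R w2 and w2 R w3, but not w1 R w3.
Euclidean (axiom 5): no — w1 R w2 and w1 R w5, but not w2 R w5.
So F validates K, D, T; S4 would additionally require R to be transitive. The strongest is T.

T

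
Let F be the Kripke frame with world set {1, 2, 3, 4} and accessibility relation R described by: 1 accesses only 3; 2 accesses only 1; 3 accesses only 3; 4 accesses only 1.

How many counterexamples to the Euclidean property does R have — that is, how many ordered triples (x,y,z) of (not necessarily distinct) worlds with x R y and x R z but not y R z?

Enumerating: (2,1,1), (4,1,1).

2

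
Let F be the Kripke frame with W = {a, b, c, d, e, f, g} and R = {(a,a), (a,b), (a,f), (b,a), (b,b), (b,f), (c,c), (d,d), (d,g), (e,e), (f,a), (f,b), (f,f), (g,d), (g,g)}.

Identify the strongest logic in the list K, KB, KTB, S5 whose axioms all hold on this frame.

S5

Symmetric (axiom B): yes — every pair in R has its reverse in R.
Reflexive (axiom T): yes — every world is R-related to itself.
Euclidean (axiom 5): yes — any two successors of a common world are R-related.
So F validates K, KB, KTB, S5. The strongest is S5.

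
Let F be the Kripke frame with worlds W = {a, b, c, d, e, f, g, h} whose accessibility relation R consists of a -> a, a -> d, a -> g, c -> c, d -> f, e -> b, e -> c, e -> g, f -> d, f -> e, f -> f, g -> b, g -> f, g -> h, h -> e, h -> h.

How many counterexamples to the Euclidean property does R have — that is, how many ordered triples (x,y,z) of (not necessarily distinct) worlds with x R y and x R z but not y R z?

Enumerating: (a,d,a), (a,d,d), (a,d,g), (a,g,a), (a,g,d), (a,g,g), (e,b,b), (e,b,c), (e,b,g), (e,c,b), (e,c,g), (e,g,c), … and 15 more.
Total: 27.

27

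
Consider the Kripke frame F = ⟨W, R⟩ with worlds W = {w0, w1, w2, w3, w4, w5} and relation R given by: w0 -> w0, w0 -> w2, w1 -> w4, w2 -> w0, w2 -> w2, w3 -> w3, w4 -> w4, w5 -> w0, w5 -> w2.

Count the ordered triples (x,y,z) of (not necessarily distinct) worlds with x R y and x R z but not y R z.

R is Euclidean; there are no such tuples.

0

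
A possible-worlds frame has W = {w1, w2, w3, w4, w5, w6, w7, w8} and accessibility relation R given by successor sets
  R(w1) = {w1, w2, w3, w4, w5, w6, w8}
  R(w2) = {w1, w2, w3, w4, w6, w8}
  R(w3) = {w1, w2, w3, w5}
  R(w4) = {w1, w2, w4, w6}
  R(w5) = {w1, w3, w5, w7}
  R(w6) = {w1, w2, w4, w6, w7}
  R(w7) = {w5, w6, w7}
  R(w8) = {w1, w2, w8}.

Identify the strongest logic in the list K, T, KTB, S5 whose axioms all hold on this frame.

Reflexive (axiom T): yes — every world is R-related to itself.
Symmetric (axiom B): yes — every pair in R has its reverse in R.
Euclidean (axiom 5): no — w1 R w2 and w1 R w5, but not w2 R w5.
So F validates K, T, KTB; S5 would additionally require R to be Euclidean. The strongest is KTB.

KTB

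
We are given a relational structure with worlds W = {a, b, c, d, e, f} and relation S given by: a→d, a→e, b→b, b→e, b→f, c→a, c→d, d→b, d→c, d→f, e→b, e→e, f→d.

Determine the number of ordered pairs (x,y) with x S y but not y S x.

Enumerating: (a,d), (a,e), (b,f), (c,a), (d,b).

5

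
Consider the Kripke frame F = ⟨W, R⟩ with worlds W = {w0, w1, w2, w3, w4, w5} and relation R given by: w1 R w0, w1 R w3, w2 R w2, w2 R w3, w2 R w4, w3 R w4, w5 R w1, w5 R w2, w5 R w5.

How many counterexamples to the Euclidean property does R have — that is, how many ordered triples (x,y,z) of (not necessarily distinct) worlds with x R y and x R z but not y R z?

Enumerating: (w1,w0,w0), (w1,w0,w3), (w1,w3,w0), (w1,w3,w3), (w2,w3,w2), (w2,w3,w3), (w2,w4,w2), (w2,w4,w3), (w2,w4,w4), (w3,w4,w4), (w5,w1,w1), (w5,w1,w2), (w5,w1,w5), (w5,w2,w1), (w5,w2,w5).

15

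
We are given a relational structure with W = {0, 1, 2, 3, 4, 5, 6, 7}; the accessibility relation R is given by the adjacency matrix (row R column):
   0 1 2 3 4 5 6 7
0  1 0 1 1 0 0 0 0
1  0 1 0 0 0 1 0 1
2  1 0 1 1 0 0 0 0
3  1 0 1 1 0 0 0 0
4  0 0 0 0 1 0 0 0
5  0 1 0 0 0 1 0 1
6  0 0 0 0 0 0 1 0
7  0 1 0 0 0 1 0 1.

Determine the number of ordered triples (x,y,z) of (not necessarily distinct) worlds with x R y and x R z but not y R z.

0

R is Euclidean; there are no such tuples.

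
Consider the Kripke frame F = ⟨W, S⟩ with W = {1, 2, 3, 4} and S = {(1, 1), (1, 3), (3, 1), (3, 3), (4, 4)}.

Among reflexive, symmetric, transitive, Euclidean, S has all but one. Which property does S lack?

Reflexive: no — 2 is not related to itself.
Symmetric: yes — every pair in S has its reverse in S.
Transitive: yes — every two-step S-path is closed by a direct edge.
Euclidean: yes — any two successors of a common world are S-related.
Only reflexive fails.

reflexive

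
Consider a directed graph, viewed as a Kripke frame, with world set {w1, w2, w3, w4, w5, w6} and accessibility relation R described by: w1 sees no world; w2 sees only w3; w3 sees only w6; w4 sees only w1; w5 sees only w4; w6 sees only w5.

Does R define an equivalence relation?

Reflexive: no — w1 is not related to itself.
Symmetric: no — w2 R w3 but not w3 R w2.
Transitive: no — w2 R w3 and w3 R w6, but not w2 R w6.
So R is not an equivalence relation.

No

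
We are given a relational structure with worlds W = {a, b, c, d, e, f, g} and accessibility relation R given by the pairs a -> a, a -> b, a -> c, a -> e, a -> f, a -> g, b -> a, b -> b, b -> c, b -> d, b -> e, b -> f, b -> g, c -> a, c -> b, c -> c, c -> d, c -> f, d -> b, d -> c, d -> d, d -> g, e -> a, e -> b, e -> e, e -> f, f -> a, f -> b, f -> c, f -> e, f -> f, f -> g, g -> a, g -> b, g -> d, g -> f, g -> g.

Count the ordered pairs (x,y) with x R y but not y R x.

0

R is symmetric; there are no such tuples.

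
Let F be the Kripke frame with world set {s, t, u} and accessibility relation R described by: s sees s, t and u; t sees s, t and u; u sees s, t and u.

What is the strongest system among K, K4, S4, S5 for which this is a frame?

S5

Transitive (axiom 4): yes — every two-step R-path is closed by a direct edge.
Reflexive (axiom T): yes — every world is R-related to itself.
Euclidean (axiom 5): yes — any two successors of a common world are R-related.
So F validates K, K4, S4, S5. The strongest is S5.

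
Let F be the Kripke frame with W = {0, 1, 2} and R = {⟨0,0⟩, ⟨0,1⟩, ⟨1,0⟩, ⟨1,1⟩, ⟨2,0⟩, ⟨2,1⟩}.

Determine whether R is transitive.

Transitive: yes — every two-step R-path is closed by a direct edge.

Yes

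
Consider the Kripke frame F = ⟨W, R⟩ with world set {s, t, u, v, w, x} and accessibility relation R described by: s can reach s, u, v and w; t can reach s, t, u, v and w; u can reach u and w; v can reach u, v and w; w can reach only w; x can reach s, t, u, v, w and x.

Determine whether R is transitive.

Yes

Transitive: yes — every two-step R-path is closed by a direct edge.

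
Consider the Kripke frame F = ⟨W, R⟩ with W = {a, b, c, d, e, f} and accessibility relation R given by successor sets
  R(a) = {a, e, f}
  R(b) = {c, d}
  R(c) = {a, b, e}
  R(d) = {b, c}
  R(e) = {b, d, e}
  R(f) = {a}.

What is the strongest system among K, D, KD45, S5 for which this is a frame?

Serial (axiom D): yes — every world has a successor (e.g. a R a).
Euclidean (axiom 5): no — a R e and a R f, but not e R f.
Transitive (axiom 4): no — a R e and e R b, but not a R b.
Reflexive (axiom T): no — b is not related to itself.
So F validates K, D; KD45 would additionally require R to be Euclidean and transitive. The strongest is D.

D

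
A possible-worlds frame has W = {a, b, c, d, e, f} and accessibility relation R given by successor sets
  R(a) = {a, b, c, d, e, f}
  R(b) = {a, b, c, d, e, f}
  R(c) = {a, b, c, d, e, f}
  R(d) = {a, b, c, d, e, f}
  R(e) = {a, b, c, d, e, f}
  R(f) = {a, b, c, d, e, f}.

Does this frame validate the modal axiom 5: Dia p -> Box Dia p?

Yes

The schema 5 characterises exactly the Euclidean frames.
Euclidean: yes — any two successors of a common world are R-related.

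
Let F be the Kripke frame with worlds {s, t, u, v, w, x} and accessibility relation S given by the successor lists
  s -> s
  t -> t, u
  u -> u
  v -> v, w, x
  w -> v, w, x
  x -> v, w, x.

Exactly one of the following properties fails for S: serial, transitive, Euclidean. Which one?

Euclidean

Serial: yes — every world has a successor (e.g. s S s).
Transitive: yes — every two-step S-path is closed by a direct edge.
Euclidean: no — t S u and t S t, but not u S t.
Only Euclidean fails.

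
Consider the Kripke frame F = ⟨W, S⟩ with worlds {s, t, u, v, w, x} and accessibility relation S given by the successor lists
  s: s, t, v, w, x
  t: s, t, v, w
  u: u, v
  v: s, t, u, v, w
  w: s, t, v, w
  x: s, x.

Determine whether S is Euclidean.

No

Euclidean: no — s S t and s S x, but not t S x.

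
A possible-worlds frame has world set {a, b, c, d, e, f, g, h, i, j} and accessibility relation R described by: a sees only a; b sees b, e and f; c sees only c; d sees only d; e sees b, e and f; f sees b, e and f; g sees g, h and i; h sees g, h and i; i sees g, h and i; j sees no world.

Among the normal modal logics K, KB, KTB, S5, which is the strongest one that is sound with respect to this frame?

KB

Symmetric (axiom B): yes — every pair in R has its reverse in R.
Reflexive (axiom T): no — j is not related to itself.
Euclidean (axiom 5): yes — any two successors of a common world are R-related.
So F validates K, KB; KTB would additionally require R to be reflexive. The strongest is KB.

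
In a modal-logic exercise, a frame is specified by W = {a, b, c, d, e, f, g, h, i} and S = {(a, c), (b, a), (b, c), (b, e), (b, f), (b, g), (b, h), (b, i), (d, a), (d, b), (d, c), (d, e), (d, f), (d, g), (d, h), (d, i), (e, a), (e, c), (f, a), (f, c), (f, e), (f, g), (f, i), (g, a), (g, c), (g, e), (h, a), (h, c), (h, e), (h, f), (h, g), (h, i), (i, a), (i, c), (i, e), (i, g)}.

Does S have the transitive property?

Yes

Transitive: yes — every two-step S-path is closed by a direct edge.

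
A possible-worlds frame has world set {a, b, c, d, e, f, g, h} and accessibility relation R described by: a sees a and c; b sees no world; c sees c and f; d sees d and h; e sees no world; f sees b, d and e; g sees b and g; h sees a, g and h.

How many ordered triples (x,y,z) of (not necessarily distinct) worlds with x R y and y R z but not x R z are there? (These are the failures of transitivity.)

9

Enumerating: (a,c,f), (c,f,b), (c,f,d), (c,f,e), (d,h,a), (d,h,g), (f,d,h), (h,a,c), (h,g,b).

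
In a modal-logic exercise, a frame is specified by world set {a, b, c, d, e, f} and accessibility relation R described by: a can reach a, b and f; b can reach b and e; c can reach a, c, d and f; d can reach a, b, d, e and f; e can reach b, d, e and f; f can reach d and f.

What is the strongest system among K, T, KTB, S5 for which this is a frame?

T

Reflexive (axiom T): yes — every world is R-related to itself.
Symmetric (axiom B): no — a R b but not b R a.
Euclidean (axiom 5): no — a R b and a R f, but not b R f.
So F validates K, T; KTB would additionally require R to be symmetric. The strongest is T.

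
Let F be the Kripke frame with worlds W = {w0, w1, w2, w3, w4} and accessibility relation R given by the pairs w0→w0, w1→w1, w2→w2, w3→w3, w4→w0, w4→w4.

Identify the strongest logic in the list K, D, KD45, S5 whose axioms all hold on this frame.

Serial (axiom D): yes — every world has a successor (e.g. w0 R w0).
Euclidean (axiom 5): no — w4 R w0 and w4 R w4, but not w0 R w4.
Transitive (axiom 4): yes — every two-step R-path is closed by a direct edge.
Reflexive (axiom T): yes — every world is R-related to itself.
So F validates K, D; KD45 would additionally require R to be Euclidean. The strongest is D.

D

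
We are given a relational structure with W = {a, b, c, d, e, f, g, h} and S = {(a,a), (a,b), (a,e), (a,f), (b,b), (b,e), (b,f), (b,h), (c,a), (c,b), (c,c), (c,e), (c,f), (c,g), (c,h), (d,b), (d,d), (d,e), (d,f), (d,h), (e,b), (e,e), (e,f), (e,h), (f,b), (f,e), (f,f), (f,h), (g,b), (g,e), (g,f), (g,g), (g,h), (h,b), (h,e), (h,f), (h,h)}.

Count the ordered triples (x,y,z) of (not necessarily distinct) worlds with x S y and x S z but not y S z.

28

Enumerating: (a,b,a), (a,e,a), (a,f,a), (c,a,c), (c,a,g), (c,a,h), (c,b,a), (c,b,c), (c,b,g), (c,e,a), (c,e,c), (c,e,g), … and 16 more.
Total: 28.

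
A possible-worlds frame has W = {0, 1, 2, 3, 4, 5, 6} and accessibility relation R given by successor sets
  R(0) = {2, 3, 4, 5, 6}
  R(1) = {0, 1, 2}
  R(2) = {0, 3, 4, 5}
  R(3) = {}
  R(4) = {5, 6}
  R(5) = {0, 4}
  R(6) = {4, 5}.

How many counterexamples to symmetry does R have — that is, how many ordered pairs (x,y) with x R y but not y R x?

Enumerating: (0,3), (0,4), (0,6), (1,0), (1,2), (2,3), (2,4), (2,5), (6,5).

9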